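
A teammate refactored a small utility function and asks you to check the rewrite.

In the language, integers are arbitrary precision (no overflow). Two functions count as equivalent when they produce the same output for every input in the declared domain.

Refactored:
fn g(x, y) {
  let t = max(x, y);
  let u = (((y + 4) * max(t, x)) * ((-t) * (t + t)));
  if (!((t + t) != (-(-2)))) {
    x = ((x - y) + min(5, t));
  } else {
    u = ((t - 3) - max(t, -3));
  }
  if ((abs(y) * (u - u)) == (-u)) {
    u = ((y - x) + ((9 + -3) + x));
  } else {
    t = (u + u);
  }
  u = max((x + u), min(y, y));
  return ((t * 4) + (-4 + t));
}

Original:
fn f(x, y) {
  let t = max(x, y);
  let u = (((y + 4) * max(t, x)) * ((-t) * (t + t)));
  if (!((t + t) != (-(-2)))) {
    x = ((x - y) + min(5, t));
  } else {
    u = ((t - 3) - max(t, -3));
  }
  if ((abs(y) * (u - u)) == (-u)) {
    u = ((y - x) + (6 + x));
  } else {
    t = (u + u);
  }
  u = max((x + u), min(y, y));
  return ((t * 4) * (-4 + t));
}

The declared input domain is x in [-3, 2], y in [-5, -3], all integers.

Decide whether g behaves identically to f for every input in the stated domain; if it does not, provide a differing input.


The rewrite breaks on x=-3, y=-5, where the results are 240 and -34.
f: t becomes -3; next u becomes -54; next (!((t + t) != (-(-2)))) evaluates to false; next u becomes -3; next ((abs(y) * (u - u)) == (-u)) evaluates to false; next t becomes -6; next u becomes -5; next final value 240
g: t becomes -3; next u becomes -54; next (!((t + t) != (-(-2)))) evaluates to false; next u becomes -3; next ((abs(y) * (u - u)) == (-u)) evaluates to false; next t becomes -6; next u becomes -5; next final value -34
verdict: not equivalent; witness: x=-3, y=-5


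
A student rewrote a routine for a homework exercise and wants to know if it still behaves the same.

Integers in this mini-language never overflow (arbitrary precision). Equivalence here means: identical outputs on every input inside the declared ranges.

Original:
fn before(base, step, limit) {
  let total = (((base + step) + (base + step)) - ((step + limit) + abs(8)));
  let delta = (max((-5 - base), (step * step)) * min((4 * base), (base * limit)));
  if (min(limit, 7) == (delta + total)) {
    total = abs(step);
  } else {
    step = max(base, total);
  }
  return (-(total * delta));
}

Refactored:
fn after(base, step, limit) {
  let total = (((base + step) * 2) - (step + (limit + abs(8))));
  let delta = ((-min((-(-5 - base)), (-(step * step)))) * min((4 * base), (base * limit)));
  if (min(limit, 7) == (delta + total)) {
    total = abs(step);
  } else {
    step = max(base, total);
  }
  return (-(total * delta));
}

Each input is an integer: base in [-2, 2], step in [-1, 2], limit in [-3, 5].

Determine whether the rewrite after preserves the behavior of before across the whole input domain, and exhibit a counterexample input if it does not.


Equivalent — the differences include min/max/abs usage differs; also arithmetic usage differs; also constant usage differs, yet no declared input distinguishes the two.
Tracing base=1, step=1, limit=4: before: total becomes -9; next delta becomes 4; next (min(limit, 7) == (delta + total)) evaluates to false; next step becomes 1; next final value 36 | after: total becomes -9; next delta becomes 4; next (min(limit, 7) == (delta + total)) evaluates to false; next step becomes 1; next final value 36 — matching result 36.
Checked all 180 inputs in the declared domain: the outputs agree on every one.
verdict: equivalent


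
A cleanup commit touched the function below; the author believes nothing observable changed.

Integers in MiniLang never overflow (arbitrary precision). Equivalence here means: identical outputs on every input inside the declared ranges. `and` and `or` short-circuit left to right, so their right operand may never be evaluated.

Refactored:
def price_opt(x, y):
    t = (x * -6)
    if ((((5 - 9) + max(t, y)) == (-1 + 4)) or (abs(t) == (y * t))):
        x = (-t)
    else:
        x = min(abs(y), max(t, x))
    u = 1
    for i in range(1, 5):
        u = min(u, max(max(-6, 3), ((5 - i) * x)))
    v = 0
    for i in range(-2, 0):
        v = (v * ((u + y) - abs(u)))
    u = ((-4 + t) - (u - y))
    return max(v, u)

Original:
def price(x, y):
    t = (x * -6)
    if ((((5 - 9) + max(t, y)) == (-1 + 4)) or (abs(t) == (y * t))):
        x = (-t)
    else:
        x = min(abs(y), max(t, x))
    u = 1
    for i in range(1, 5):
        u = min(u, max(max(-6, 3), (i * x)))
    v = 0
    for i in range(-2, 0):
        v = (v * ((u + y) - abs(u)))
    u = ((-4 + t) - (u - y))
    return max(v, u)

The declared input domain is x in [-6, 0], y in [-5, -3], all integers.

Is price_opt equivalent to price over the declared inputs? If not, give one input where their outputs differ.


This is a faithful refactor — constant usage differs, arithmetic usage differs, but the computed results match everywhere.
Tracing x=-5, y=-3: price: t becomes 30; next ((((5 - 9) + max(t, y)) == (-1 + 4)) or (abs(t) == (y * t))) evaluates to false; next x becomes 3; next u becomes 1; next at i=1:; next u becomes 1; next at i=2:; next u becomes 1; next at i=3:; next u becomes 1; next at i=4:; next u becomes 1; next v becomes 0; next at i=-2:; next v becomes 0; next at i=-1:; next v becomes 0; next u becomes 22; next final value 22 | price_opt: t becomes 30; next ((((5 - 9) + max(t, y)) == (-1 + 4)) or (abs(t) == (y * t))) evaluates to false; next x becomes 3; next u becomes 1; next at i=1:; next u becomes 1; next at i=2:; next u becomes 1; next at i=3:; next u becomes 1; next at i=4:; next u becomes 1; next v becomes 0; next at i=-2:; next v becomes 0; next at i=-1:; next v becomes 0; next u becomes 22; next final value 22 — matching result 22.
Across all 21 domain points the two functions coincide.
verdict: equivalent


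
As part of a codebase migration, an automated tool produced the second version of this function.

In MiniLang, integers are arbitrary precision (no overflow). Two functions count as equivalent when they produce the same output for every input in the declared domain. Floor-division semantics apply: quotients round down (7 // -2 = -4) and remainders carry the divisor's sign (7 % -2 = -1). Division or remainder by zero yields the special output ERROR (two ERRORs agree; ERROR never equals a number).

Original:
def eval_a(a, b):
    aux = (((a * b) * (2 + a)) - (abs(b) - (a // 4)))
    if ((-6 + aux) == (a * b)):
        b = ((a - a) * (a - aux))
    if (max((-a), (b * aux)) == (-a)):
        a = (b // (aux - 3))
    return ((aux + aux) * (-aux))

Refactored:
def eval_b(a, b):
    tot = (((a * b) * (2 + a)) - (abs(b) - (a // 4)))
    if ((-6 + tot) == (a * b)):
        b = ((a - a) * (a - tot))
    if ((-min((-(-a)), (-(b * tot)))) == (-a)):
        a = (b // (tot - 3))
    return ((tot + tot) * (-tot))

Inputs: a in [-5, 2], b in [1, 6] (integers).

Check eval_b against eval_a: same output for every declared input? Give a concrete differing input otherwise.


Equivalent — the differences include min/max/abs usage differs; also local variable names differ, yet no declared input distinguishes the two.
As a probe, take a=1, b=2: eval_a runs aux=4, then ((-6 + aux) == (a * b)) is false, then (max((-a), (b * aux)) == (-a)) is false, then returns -32; eval_b runs tot=4, then ((-6 + tot) == (a * b)) is false, then ((-min((-(-a)), (-(b * tot)))) == (-a)) is false, then returns -32; both end at -32.
Across all 48 domain points the two functions coincide.
verdict: equivalent


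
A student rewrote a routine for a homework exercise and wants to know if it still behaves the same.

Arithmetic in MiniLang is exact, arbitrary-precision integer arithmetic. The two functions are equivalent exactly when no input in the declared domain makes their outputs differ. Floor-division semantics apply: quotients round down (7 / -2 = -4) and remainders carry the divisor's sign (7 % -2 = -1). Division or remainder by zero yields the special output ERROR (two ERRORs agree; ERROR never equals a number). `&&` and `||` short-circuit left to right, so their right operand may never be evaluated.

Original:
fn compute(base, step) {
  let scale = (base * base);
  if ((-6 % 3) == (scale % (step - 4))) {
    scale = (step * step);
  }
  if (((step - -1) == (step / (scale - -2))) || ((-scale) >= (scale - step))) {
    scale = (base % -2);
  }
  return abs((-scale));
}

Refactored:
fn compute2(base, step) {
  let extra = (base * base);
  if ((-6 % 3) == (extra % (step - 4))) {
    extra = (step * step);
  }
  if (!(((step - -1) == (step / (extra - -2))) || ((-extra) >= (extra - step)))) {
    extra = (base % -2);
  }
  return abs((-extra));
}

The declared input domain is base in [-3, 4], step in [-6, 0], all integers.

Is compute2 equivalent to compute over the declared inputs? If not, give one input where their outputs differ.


Try base=-3, step=-6.
compute: scale=9, then ((-6 % 3) == (scale % (step - 4))) is false, then (((step - -1) == (step / (scale - -2))) || ((-scale) >= (scale - step))) is false, then returns 9
compute2: extra=9, then ((-6 % 3) == (extra % (step - 4))) is false, then (!(((step - -1) == (step / (extra - -2))) || ((-extra) >= (extra - step)))) is true, then extra=-1, then returns 1
9 and 1 differ, so these are not the same function on this domain.
verdict: not equivalent; witness: base=-3, step=-6


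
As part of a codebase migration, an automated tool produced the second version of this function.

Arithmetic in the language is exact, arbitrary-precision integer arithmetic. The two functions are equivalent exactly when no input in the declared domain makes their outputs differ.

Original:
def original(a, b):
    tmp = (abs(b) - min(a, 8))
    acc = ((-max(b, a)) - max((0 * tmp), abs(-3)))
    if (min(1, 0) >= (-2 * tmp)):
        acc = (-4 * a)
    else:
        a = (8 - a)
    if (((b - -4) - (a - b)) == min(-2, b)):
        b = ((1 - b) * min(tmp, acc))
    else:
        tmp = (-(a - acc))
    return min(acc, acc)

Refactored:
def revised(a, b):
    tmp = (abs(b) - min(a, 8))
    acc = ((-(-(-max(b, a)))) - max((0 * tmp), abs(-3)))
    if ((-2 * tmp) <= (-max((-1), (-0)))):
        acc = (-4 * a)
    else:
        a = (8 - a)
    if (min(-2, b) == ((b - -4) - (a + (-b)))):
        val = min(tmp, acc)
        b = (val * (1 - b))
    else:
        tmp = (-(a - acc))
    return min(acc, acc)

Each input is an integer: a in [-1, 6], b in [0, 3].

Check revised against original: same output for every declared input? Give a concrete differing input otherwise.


Although min/max/abs usage differs, local variable names differ, arithmetic usage differs, comparison usage differs, statement counts differ, 32/32 inputs agree.
verdict: equivalent


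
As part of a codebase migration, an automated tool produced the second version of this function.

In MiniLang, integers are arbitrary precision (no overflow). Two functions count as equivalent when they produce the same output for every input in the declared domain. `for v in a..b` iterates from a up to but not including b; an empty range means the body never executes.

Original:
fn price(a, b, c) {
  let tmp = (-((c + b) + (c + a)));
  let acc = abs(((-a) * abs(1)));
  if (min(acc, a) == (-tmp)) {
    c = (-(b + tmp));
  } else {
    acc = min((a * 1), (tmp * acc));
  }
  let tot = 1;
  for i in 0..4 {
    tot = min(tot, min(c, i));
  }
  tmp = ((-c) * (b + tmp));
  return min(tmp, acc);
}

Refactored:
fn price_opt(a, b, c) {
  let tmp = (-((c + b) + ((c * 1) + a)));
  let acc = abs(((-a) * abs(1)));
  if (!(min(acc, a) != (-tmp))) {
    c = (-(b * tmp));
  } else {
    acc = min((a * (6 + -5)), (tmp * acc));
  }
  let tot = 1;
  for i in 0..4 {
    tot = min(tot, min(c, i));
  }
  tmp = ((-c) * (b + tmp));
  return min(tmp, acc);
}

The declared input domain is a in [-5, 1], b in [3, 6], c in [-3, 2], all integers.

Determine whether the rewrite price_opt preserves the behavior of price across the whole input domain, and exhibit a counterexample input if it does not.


Take a=1, b=4, c=-2.
price: tmp=-1, then acc=1, then (min(acc, a) == (-tmp)) is true, then c=-3, then tot=1, then (i=0), then tot=-3, then (i=1), then tot=-3, then (i=2), then tot=-3, then (i=3), then tot=-3, then tmp=9, then returns 1
price_opt: tmp=-1, then acc=1, then (!(min(acc, a) != (-tmp))) is true, then c=4, then tot=1, then (i=0), then tot=0, then (i=1), then tot=0, then (i=2), then tot=0, then (i=3), then tot=0, then tmp=-12, then returns -12
1 vs -12 — the two versions disagree here.
verdict: not equivalent; witness: a=1, b=4, c=-2


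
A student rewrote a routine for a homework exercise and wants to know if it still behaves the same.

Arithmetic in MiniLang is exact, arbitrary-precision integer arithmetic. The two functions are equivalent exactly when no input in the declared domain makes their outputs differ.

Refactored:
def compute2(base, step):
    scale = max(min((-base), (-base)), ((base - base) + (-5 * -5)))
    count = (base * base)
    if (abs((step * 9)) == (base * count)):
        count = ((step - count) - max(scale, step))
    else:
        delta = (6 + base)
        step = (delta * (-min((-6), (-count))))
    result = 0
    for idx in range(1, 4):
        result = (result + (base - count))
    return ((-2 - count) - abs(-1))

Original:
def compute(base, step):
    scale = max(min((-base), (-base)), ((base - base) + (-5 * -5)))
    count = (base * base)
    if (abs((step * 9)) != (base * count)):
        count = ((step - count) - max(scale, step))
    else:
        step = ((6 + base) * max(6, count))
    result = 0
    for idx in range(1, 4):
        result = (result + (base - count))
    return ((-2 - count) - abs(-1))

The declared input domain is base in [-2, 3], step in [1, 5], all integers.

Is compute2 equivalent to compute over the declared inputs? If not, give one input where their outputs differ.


Try base=-2, step=1.
compute: scale := 25 | count := 4 | (abs((step * 9)) != (base * count)): true | count := -28 | result := 0 | iter idx=1: | result := 26 | iter idx=2: | result := 52 | iter idx=3: | result := 78 | result 25
compute2: scale := 25 | count := 4 | (abs((step * 9)) == (base * count)): false | delta := 4 | step := 24 | result := 0 | iter idx=1: | result := -6 | iter idx=2: | result := -12 | iter idx=3: | result := -18 | result -7
25 != -7, so the rewrite changes behavior.
verdict: not equivalent; witness: base=-2, step=1


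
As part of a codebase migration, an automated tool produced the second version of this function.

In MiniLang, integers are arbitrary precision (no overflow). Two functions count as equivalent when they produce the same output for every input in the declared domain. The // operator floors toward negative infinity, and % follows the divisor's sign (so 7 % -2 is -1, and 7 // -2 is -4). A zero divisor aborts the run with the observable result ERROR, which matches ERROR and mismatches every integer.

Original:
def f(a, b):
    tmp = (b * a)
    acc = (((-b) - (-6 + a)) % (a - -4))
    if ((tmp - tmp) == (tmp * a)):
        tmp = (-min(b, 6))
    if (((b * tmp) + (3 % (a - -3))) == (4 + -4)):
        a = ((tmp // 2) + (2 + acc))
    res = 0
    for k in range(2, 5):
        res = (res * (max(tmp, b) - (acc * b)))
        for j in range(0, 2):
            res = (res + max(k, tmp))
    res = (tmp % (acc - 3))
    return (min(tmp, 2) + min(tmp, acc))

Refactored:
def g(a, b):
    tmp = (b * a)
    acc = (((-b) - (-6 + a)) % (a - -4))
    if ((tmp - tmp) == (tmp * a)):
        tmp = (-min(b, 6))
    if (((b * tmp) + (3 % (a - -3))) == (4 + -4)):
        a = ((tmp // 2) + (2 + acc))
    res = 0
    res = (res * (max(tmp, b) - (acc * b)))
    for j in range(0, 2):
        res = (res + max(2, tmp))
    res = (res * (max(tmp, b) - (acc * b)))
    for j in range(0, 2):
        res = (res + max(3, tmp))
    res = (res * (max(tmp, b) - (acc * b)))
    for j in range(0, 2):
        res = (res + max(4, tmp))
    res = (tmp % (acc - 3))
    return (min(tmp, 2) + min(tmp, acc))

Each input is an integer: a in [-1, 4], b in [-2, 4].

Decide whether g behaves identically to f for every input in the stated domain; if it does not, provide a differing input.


Changes here: constant usage differs; min/max/abs usage differs; statement counts differ; loop structure differs; local variable names differ; arithmetic usage differs; the full 42-point sweep finds no disagreement.
verdict: equivalent


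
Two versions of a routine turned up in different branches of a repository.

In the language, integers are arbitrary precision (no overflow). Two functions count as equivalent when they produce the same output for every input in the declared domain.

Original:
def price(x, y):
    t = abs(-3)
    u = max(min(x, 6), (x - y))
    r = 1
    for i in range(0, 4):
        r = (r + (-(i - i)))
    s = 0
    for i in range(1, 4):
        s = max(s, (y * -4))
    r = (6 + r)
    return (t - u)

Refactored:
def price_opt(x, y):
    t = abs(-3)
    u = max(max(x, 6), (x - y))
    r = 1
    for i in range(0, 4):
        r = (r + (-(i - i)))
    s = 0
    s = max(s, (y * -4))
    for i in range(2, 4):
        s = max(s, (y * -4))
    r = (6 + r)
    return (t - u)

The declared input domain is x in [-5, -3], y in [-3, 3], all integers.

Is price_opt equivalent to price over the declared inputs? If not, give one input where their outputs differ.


x=-5, y=-3 yields 5 from price but -3 from price_opt.
verdict: not equivalent; witness: x=-5, y=-3


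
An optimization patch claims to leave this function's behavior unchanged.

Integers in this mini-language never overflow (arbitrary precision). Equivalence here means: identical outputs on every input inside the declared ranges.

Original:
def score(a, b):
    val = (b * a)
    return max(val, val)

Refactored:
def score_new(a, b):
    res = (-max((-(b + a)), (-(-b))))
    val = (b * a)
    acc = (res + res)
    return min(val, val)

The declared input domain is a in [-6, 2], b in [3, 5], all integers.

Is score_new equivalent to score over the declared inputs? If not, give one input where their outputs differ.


The suspicious edit (`max(val, val)` became `min(val, val)`) never changes the result for any input inside the declared domain.
As a probe, take a=-5, b=3: score runs val = -15; return -15; score_new runs res = -3; val = -15; acc = -6; return -15; both end at -15.
An exhaustive pass over the 27 declared inputs shows identical outputs.
verdict: equivalent


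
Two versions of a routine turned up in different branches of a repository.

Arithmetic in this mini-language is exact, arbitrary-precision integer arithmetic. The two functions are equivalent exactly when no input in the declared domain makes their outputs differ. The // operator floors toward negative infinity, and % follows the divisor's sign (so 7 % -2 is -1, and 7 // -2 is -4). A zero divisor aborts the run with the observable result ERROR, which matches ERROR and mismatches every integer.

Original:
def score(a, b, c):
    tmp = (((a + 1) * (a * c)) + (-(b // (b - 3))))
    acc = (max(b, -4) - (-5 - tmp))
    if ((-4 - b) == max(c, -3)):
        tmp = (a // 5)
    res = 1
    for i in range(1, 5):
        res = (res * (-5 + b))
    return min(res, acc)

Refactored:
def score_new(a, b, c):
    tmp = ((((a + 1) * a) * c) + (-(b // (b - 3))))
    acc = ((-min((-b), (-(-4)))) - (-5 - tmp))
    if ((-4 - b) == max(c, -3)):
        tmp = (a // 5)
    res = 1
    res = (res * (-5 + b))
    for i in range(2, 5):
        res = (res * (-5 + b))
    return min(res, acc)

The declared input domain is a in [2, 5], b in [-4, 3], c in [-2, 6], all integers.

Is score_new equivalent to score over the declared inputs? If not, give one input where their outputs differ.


Side by side, the visible changes include: constant usage differs; and arithmetic usage differs; and min/max/abs usage differs; and statement counts differ; and loop structure differs.
As a probe, take a=2, b=2, c=2: score runs tmp := 14 | acc := 21 | ((-4 - b) == max(c, -3)): false | res := 1 | iter i=1: | res := -3 | iter i=2: | res := 9 | iter i=3: | res := -27 | iter i=4: | res := 81 | result 21; score_new runs tmp := 14 | acc := 21 | ((-4 - b) == max(c, -3)): false | res := 1 | res := -3 | iter i=2: | res := 9 | iter i=3: | res := -27 | iter i=4: | res := 81 | result 21; both end at 21.
Across all 288 domain points the two functions coincide.
verdict: equivalent


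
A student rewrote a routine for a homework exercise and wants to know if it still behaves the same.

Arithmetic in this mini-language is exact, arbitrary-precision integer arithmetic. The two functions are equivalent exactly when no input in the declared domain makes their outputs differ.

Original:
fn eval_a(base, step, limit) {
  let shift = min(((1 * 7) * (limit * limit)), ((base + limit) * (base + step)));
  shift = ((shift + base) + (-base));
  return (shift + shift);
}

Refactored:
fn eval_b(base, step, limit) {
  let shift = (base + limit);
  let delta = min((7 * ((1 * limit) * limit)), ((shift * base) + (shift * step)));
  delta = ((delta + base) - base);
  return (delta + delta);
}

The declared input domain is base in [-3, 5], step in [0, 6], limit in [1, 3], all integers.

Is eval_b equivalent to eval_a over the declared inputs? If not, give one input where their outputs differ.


Behavior is preserved: although local variable names differ, plus statement counts differ, plus arithmetic usage differs, the outputs never diverge.
One worked example (base=4, step=0, limit=3) — eval_a: shift becomes 28; next shift becomes 28; next final value 56; eval_b: shift becomes 7; next delta becomes 28; next delta becomes 28; next final value 56; agreement on 56.
Checked all 189 inputs in the declared domain: the outputs agree on every one.
verdict: equivalent


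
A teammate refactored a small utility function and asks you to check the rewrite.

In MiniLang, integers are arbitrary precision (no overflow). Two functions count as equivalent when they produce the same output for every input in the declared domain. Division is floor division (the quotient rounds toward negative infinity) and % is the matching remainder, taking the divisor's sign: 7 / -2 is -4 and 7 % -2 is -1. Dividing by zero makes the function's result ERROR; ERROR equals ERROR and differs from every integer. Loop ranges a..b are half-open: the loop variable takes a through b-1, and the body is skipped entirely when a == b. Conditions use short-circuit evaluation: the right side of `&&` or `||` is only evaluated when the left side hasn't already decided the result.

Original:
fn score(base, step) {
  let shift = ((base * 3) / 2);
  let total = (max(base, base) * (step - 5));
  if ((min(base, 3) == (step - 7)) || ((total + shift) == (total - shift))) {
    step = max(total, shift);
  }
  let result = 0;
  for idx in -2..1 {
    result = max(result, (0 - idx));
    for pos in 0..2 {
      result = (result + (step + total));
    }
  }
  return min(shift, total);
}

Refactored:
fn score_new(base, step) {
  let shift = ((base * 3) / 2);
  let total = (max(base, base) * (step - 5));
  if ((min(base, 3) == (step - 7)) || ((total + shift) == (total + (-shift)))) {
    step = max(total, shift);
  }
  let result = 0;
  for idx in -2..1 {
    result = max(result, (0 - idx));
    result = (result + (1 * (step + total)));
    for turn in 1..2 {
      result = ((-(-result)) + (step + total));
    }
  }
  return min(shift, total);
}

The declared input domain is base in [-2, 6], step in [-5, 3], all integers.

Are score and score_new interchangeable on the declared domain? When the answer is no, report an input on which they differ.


This is a faithful refactor — local variable names differ; loop structure differs; constant usage differs; arithmetic usage differs; statement counts differ, but the computed results match everywhere.
Spot check at base=4, step=3 — score: shift becomes 6; next total becomes -8; next ((min(base, 3) == (step - 7)) || ((total + shift) == (total - shift))) evaluates to false; next result becomes 0; next at idx=-2:; next result becomes 2; next at pos=0:; next result becomes -3; next at pos=1:; next result becomes -8; next at idx=-1:; next result becomes 1; next at pos=0:; next result becomes -4; next at pos=1:; next result becomes -9; next at idx=0:; next result becomes 0; next at pos=0:; next result becomes -5; next at pos=1:; next result becomes -10; next final value -8. score_new: shift becomes 6; next total becomes -8; next ((min(base, 3) == (step - 7)) || ((total + shift) == (total + (-shift)))) evaluates to false; next result becomes 0; next at idx=-2:; next result becomes 2; next result becomes -3; next at turn=1:; next result becomes -8; next at idx=-1:; next result becomes 1; next result becomes -4; next at turn=1:; next result becomes -9; next at idx=0:; next result becomes 0; next result becomes -5; next at turn=1:; next result becomes -10; next final value -8. Both give -8.
Across all 81 domain points the two functions coincide.
verdict: equivalent


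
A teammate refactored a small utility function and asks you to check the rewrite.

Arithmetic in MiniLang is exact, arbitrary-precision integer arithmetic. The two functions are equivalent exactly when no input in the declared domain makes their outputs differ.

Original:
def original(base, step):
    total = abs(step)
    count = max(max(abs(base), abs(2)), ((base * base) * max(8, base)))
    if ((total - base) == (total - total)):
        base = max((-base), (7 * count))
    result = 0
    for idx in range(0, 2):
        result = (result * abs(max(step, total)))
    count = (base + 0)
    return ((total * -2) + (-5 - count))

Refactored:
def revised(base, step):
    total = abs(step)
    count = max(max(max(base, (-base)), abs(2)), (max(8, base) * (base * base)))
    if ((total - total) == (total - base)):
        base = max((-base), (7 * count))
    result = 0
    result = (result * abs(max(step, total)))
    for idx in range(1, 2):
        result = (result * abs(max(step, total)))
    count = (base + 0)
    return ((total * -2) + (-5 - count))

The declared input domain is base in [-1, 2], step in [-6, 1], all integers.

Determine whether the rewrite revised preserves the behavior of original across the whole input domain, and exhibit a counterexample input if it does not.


Side by side, the visible changes include: statement counts differ, plus loop structure differs, plus min/max/abs usage differs, plus arithmetic usage differs.
As a probe, take base=2, step=-2: original runs total = 2; count = 32; ((total - base) == (total - total)) -> true; base = 224; result = 0; [idx=0]; result = 0; [idx=1]; result = 0; count = 224; return -233; revised runs total = 2; count = 32; ((total - total) == (total - base)) -> true; base = 224; result = 0; result = 0; [idx=1]; result = 0; count = 224; return -233; both end at -233.
Checked all 32 inputs in the declared domain: the outputs agree on every one.
verdict: equivalent


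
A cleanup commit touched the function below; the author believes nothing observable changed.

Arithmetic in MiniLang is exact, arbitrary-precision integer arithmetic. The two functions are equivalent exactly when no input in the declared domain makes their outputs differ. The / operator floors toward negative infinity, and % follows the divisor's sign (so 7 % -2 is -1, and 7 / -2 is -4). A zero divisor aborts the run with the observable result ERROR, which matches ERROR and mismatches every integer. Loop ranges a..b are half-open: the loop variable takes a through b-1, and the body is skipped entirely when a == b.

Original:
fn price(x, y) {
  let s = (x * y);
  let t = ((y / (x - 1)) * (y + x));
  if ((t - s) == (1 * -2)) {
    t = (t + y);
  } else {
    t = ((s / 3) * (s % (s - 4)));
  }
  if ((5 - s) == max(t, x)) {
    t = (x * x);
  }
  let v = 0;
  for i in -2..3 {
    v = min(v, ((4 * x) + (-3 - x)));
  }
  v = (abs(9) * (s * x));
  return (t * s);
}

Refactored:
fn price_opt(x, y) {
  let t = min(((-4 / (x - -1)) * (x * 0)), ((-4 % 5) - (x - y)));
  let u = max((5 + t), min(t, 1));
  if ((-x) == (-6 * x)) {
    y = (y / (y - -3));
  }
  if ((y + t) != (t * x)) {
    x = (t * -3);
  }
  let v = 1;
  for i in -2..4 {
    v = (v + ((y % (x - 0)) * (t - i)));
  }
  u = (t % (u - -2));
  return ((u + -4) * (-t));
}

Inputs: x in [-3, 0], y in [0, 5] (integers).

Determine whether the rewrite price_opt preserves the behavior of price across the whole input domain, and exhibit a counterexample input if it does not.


The rewrite breaks on x=-3, y=1, where the results are -9 and ERROR.
price: s = -3; t = 2; ((t - s) == (1 * -2)) -> false; t = 3; ((5 - s) == max(t, x)) -> false; v = 0; [i=-2]; v = -12; [i=-1]; v = -12; [i=0]; v = -12; [i=1]; v = -12; [i=2]; v = -12; v = 81; return -9
price_opt: t = 0; u = 5; ((-x) == (-6 * x)) -> false; ((y + t) != (t * x)) -> true; x = 0; v = 1; [i=-2]; division by zero -> ERROR
verdict: not equivalent; witness: x=-3, y=1


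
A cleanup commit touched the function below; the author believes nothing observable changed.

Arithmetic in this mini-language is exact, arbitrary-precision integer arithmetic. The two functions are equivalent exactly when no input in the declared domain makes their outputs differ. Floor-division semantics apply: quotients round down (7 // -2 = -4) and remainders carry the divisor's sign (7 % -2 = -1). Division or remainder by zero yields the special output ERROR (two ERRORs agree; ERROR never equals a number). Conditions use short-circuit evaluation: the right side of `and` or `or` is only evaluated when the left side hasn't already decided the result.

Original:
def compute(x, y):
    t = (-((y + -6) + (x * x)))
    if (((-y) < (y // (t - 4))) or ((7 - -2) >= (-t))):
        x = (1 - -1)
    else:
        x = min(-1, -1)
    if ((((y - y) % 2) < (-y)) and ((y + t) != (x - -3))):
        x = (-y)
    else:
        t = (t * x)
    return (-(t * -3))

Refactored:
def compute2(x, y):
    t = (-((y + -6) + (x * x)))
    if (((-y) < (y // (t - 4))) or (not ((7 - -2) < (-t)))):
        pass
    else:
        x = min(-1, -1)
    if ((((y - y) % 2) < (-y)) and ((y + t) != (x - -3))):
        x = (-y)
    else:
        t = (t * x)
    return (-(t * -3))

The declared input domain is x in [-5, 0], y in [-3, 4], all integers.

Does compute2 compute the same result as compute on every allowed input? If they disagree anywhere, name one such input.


Try x=-5, y=2.
compute: t := -21 | (((-y) < (y // (t - 4))) or ((7 - -2) >= (-t))): true | x := 2 | ((((y - y) % 2) < (-y)) and ((y + t) != (x - -3))): false | t := -42 | result -126
compute2: t := -21 | (((-y) < (y // (t - 4))) or (not ((7 - -2) < (-t)))): true | ((((y - y) % 2) < (-y)) and ((y + t) != (x - -3))): false | t := 105 | result 315
-126 vs 315 — the two versions disagree here.
verdict: not equivalent; witness: x=-5, y=2


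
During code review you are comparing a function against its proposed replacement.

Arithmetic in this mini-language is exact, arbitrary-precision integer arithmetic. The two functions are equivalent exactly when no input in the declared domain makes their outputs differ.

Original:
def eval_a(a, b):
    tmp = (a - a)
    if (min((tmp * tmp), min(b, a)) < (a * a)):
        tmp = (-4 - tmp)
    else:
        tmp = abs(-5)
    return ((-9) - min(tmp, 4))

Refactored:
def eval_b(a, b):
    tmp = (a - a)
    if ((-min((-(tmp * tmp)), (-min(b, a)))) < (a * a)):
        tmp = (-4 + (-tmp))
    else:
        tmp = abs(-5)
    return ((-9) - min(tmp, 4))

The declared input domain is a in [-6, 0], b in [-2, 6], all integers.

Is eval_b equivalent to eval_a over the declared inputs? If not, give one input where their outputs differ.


Not equivalent: a=0, b=-2 separates them (-5 vs -13).
eval_a: tmp becomes 0; next (min((tmp * tmp), min(b, a)) < (a * a)) evaluates to true; next tmp becomes -4; next final value -5
eval_b: tmp becomes 0; next ((-min((-(tmp * tmp)), (-min(b, a)))) < (a * a)) evaluates to false; next tmp becomes 5; next final value -13
verdict: not equivalent; witness: a=0, b=-2


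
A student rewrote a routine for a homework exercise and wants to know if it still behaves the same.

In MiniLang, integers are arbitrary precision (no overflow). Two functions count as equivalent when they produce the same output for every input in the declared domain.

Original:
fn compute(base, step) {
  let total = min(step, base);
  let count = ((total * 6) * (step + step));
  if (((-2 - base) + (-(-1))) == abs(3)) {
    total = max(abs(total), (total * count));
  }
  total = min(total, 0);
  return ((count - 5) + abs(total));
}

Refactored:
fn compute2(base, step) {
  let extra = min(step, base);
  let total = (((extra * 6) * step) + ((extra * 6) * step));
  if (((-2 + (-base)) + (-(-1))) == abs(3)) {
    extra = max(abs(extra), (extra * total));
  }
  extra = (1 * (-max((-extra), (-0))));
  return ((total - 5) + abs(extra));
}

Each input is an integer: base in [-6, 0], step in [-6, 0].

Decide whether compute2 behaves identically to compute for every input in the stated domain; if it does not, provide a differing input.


Behavior is preserved: although arithmetic usage differs, and local variable names differ, and constant usage differs, and min/max/abs usage differs, the outputs never diverge.
Spot check at base=-1, step=-6 — compute: total becomes -6; next count becomes 432; next (((-2 - base) + (-(-1))) == abs(3)) evaluates to false; next total becomes -6; next final value 433. compute2: extra becomes -6; next total becomes 432; next (((-2 + (-base)) + (-(-1))) == abs(3)) evaluates to false; next extra becomes -6; next final value 433. Both give 433.
Across all 49 domain points the two functions coincide.
verdict: equivalent


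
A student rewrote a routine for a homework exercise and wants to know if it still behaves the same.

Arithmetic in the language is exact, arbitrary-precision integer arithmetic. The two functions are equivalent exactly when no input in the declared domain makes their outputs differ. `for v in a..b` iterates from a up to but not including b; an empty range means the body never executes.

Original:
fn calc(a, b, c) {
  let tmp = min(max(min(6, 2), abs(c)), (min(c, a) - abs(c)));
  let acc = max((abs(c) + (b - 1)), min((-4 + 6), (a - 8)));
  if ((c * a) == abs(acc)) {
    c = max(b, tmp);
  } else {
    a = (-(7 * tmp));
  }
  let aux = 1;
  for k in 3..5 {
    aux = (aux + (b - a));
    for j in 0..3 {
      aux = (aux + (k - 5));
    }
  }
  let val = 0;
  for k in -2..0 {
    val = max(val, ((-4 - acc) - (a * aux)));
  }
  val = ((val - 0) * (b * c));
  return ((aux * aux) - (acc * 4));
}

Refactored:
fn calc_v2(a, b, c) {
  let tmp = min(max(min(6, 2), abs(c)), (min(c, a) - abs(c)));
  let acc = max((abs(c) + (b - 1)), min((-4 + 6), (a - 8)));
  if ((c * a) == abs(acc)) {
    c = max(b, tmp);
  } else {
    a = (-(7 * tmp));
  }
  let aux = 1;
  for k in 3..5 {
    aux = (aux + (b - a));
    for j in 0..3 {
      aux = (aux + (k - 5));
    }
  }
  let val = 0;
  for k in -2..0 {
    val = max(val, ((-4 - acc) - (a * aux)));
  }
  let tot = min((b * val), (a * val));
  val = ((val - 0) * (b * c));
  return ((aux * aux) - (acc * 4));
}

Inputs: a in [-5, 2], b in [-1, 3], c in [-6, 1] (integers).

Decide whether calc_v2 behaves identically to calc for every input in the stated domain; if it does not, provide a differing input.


The two versions differ — the changes include local variable names differ; statement counts differ; arithmetic usage differs; min/max/abs usage differs.
Tracing a=1, b=3, c=1: calc: tmp=0, then acc=3, then ((c * a) == abs(acc)) is false, then a=0, then aux=1, then (k=3), then aux=4, then (j=0), then aux=2, then (j=1), then aux=0, then (j=2), then aux=-2, then (k=4), then aux=1, then (j=0), then aux=0, then (j=1), then aux=-1, then (j=2), then aux=-2, then val=0, then (k=-2), then val=0, then (k=-1), then val=0, then val=0, then returns -8 | calc_v2: tmp=0, then acc=3, then ((c * a) == abs(acc)) is false, then a=0, then aux=1, then (k=3), then aux=4, then (j=0), then aux=2, then (j=1), then aux=0, then (j=2), then aux=-2, then (k=4), then aux=1, then (j=0), then aux=0, then (j=1), then aux=-1, then (j=2), then aux=-2, then val=0, then (k=-2), then val=0, then (k=-1), then val=0, then tot=0, then val=0, then returns -8 — matching result -8.
Every one of the 320 inputs gives matching results.
verdict: equivalent


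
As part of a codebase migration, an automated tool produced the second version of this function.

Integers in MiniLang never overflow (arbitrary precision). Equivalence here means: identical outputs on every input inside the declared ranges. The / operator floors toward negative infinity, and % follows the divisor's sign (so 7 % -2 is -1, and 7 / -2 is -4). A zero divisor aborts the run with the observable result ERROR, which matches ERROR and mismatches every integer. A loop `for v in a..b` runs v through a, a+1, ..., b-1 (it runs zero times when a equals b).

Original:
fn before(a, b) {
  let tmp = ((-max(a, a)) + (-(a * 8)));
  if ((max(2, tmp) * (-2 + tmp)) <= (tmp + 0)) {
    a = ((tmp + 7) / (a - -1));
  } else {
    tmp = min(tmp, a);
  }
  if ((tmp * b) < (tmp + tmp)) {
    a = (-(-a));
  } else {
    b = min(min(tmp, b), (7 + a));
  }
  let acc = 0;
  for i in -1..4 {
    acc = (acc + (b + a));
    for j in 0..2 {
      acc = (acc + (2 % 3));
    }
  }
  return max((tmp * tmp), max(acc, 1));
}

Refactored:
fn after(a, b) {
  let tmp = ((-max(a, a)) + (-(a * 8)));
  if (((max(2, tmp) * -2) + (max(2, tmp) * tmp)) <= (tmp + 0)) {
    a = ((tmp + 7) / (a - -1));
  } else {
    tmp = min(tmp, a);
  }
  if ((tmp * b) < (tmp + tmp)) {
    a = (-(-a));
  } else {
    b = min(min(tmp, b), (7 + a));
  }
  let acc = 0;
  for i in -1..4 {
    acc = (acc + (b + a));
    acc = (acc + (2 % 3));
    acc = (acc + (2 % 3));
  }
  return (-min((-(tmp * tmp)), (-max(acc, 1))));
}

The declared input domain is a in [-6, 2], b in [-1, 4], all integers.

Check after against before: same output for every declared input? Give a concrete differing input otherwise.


Equivalent — the differences include local variable names differ, plus loop structure differs, plus constant usage differs, plus arithmetic usage differs, plus min/max/abs usage differs, yet no declared input distinguishes the two.
As a probe, take a=0, b=0: before runs tmp = 0; ((max(2, tmp) * (-2 + tmp)) <= (tmp + 0)) -> true; a = 7; ((tmp * b) < (tmp + tmp)) -> false; b = 0; acc = 0; [i=-1]; acc = 7; [j=0]; acc = 9; [j=1]; acc = 11; [i=0]; acc = 18; [j=0]; acc = 20; [j=1]; acc = 22; [i=1]; acc = 29; [j=0]; acc = 31; [j=1]; acc = 33; [i=2]; acc = 40; [j=0]; acc = 42; [j=1]; acc = 44; [i=3]; acc = 51; [j=0]; acc = 53; [j=1]; acc = 55; return 55; after runs tmp = 0; (((max(2, tmp) * -2) + (max(2, tmp) * tmp)) <= (tmp + 0)) -> true; a = 7; ((tmp * b) < (tmp + tmp)) -> false; b = 0; acc = 0; [i=-1]; acc = 7; acc = 9; acc = 11; [i=0]; acc = 18; acc = 20; acc = 22; [i=1]; acc = 29; acc = 31; acc = 33; [i=2]; acc = 40; acc = 42; acc = 44; [i=3]; acc = 51; acc = 53; acc = 55; return 55; both end at 55.
Checked all 54 inputs in the declared domain: the outputs agree on every one.
verdict: equivalent


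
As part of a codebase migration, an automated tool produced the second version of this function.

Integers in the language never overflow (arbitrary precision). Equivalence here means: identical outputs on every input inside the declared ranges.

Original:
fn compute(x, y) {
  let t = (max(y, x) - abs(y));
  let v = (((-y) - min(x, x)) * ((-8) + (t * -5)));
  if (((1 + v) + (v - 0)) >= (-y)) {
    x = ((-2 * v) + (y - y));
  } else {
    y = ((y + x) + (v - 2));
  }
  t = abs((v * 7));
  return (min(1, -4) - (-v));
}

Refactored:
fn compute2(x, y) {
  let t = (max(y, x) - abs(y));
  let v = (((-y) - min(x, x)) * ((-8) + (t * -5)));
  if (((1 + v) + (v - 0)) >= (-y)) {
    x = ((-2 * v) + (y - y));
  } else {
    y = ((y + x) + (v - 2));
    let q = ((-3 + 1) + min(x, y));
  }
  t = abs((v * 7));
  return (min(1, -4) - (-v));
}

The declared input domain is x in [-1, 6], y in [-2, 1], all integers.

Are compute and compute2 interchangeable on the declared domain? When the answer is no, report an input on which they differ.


This is a faithful refactor — statement counts differ, and arithmetic usage differs, and constant usage differs, and min/max/abs usage differs, and local variable names differ, but the computed results match everywhere.
Tracing x=-1, y=1: compute: t := 0 | v := 0 | (((1 + v) + (v - 0)) >= (-y)): true | x := 0 | t := 0 | result -4 | compute2: t := 0 | v := 0 | (((1 + v) + (v - 0)) >= (-y)): true | x := 0 | t := 0 | result -4 — matching result -4.
An exhaustive pass over the 32 declared inputs shows identical outputs.
verdict: equivalent
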